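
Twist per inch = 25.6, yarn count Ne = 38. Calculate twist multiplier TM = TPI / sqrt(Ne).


Formula: TM = TPI / sqrt(Ne)
Step 1: sqrt(Ne) = sqrt(38) = 6.1644
Step 2: TM = 25.6 / 6.1644 = 4.15

4.15 TM


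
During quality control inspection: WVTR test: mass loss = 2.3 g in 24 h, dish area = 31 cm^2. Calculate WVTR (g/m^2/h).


Formula: WVTR = mass_loss / (area * time)
Step 1: Convert area: 31 cm^2 = 0.0031 m^2
Step 2: WVTR = 2.3 g / (0.0031 m^2 * 24 h)
Step 3: WVTR = 2.3 / 0.0744 = 30.9 g/m^2/h

30.9 g/m^2/h


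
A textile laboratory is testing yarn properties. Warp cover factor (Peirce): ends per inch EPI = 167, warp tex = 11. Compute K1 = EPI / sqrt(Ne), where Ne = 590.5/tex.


Formula: K1 = EPI / sqrt(Ne), with Ne = 590.5 / tex_warp
Step 1: Ne = 590.5 / 11 = 53.682
Step 2: sqrt(Ne) = sqrt(53.682) = 7.3268
Step 3: K1 = 167 / 7.3268 = 22.8

22.8


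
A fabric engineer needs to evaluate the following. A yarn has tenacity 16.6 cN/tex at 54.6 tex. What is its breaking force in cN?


Formula: Breaking force = Tenacity * Linear density
F = 16.6 cN/tex * 54.6 tex
F = 906.36 cN

906.36 cN


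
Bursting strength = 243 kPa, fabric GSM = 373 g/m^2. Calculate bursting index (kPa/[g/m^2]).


Formula: Bursting Index = Bursting Strength / Fabric GSM
BI = 243 kPa / 373 g/m^2
BI = 0.651 kPa/(g/m^2)

0.651 kPa/(g/m^2)


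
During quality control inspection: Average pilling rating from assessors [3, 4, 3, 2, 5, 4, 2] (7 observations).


Formula: Mean = sum / count
Sum = 3 + 4 + 3 + 2 + 5 + 4 + 2 = 23
Mean = 23 / 7 = 3.3

3.3


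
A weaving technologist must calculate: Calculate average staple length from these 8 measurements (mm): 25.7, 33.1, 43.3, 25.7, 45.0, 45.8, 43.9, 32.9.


Formula: Mean = sum of lengths / count
Sum = 25.7 + 33.1 + 43.3 + 25.7 + 45.0 + 45.8 + 43.9 + 32.9
Sum = 295.4 mm
Mean = 295.4 / 8 = 36.93 mm

36.93 mm


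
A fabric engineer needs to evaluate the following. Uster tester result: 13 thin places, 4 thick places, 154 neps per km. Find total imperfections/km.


Formula: Total = thin places + thick places + neps
Total = 13 + 4 + 154
Total = 171 imperfections/km

171 imperfections/km


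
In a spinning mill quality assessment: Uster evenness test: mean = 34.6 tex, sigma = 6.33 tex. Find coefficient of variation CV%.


Formula: CV% = (standard deviation / mean) * 100
Step 1: Ratio = 6.33 / 34.6 = 0.182948
Step 2: CV% = 0.182948 * 100 = 18.2948% ≈ 18.3%

18.3%


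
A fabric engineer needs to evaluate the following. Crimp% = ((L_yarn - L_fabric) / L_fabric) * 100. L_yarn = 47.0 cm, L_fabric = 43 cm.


Formula: Crimp% = ((L_yarn - L_fabric) / L_fabric) * 100
Step 1: Extension = 47.0 - 43 = 4.0 cm
Step 2: Crimp% = (4.0 / 43) * 100
Step 3: Crimp% = 0.093023 * 100 = 9.3023% ≈ 9.3%

9.3%


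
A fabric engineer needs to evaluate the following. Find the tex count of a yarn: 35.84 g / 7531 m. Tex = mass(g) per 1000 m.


Formula: Tex = (mass_g / length_m) * 1000
Substituting: Tex = (35.84 / 7531) * 1000
Intermediate: 35.84 / 7531 = 0.004759 g/m
Tex = 0.004759 * 1000 = 4.76 tex

4.76 tex


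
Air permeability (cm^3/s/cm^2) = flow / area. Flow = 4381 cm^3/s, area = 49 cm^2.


Formula: Air Permeability = Airflow / Test Area
AP = 4381 cm^3/s / 49 cm^2
AP = 89.4 cm^3/s/cm^2

89.4 cm^3/s/cm^2


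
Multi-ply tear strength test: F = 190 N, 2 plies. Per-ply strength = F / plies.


Formula: Per-ply strength = Total force / Number of plies
Per-ply = 190 N / 2
Per-ply = 95 N

95 N


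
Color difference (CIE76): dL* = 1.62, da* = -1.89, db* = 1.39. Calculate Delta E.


Formula: Delta E = sqrt(dL*^2 + da*^2 + db*^2)
Step 1: dL*^2 = 1.62^2 = 2.6244
Step 2: da*^2 = (-1.89)^2 = 3.5721
Step 3: db*^2 = 1.39^2 = 1.9321
Step 4: Sum = 2.6244 + 3.5721 + 1.9321 = 8.1286
Step 5: Delta E = sqrt(8.1286) = 2.85

2.85 Delta E


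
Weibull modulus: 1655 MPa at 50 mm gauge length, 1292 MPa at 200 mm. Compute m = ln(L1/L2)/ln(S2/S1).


Formula: m = ln(L1/L2) / ln(S2/S1)
Step 1: ln(L1/L2) = ln(50/200) = -1.38629
Step 2: S2/S1 = 1292/1655 = 0.78066
Step 3: ln(S2/S1) = ln(0.78066) = -0.24762
Step 4: m = -1.38629 / -0.24762 = 5.60

5.60 (Weibull m)


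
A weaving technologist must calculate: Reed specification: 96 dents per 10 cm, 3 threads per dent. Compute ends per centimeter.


Formula: EPC = (dents per 10 cm * ends per dent) / 10
Step 1: Total ends per 10 cm = 96 * 3 = 288
Step 2: EPC = 288 / 10 = 28.8 ends/cm

28.8 ends/cm


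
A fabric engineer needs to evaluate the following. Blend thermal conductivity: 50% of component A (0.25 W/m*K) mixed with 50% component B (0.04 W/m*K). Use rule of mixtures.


Formula: Blend property = (fraction_A * property_A) + (fraction_B * property_B)
Step 1: Contribution A = 50/100 * 0.25 W/m*K = 0.125 W/m*K
Step 2: Contribution B = 50/100 * 0.04 W/m*K = 0.02 W/m*K
Step 3: Blend thermal conductivity = 0.125 + 0.02 = 0.145 W/m*K

0.145 W/m*K


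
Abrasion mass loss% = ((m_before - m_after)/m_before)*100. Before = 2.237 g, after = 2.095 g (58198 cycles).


Formula: Mass loss% = ((m_before - m_after) / m_before) * 100
Step 1: Mass loss = 2.237 - 2.095 = 0.142 g
Step 2: Ratio = 0.142 / 2.237 = 0.0634779
Step 3: Mass loss% = 0.0634779 * 100 = 6.34779% ≈ 6.35%

6.35%


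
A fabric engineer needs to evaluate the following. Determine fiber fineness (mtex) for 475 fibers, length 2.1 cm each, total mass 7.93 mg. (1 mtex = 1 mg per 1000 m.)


Formula: fineness (mtex) = mass (mg) / total length (km) = (mass_mg / total_length_m) * 1000
Step 1: Convert fiber length: 2.1 cm = 0.021 m
Step 2: Total fiber length = 475 * 0.021 = 9.975 m
Step 3: Linear density = 7.93 mg / 9.975 m = 0.7950 mg/m
Step 4: fineness = 0.7950 * 1000 = 795.0 mtex

795.0 mtex


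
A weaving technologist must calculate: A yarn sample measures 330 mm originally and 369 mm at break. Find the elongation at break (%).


Formula: Elongation (%) = ((L_break - L0) / L0) * 100
Step 1: Extension = 369 - 330 = 39 mm
Step 2: Elongation = (39 / 330) * 100
Step 3: Elongation = 0.118182 * 100 = 11.8182% ≈ 11.8%

11.8%


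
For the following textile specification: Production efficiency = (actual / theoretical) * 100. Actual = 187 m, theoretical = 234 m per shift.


Formula: Efficiency% = (Actual output / Theoretical output) * 100
Efficiency% = (187 / 234) * 100
Efficiency% = 0.799145 * 100 = 79.9145% ≈ 79.9%

79.9%


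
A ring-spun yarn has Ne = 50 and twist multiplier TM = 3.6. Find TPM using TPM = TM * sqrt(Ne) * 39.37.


Formula: TPM = TM * sqrt(Ne) * 39.37
Step 1: sqrt(Ne) = sqrt(50) = 7.0711
Step 2: TM * sqrt(Ne) = 3.6 * 7.0711 = 25.456
Step 3: TPM = 25.456 * 39.37 = 1002 twists/m

1002 twists/m


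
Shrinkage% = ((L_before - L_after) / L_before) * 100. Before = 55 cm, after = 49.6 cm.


Formula: Shrinkage% = ((L_before - L_after) / L_before) * 100
Step 1: Shrinkage = 55 - 49.6 = 5.4 cm
Step 2: Shrinkage% = (5.4 / 55) * 100
Step 3: Shrinkage% = 0.098182 * 100 = 9.8182% ≈ 9.8%

9.8%


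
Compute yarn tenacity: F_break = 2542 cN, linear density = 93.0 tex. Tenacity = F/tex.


Formula: Tenacity = Breaking force / Linear density
Tenacity = 2542 cN / 93.0 tex
Tenacity = 27.33 cN/tex

27.33 cN/tex


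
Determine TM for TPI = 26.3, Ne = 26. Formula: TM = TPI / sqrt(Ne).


Formula: TM = TPI / sqrt(Ne)
Step 1: sqrt(Ne) = sqrt(26) = 5.099
Step 2: TM = 26.3 / 5.099 = 5.16

5.16 TM


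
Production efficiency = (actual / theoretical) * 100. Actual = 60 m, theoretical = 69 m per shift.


Formula: Efficiency% = (Actual output / Theoretical output) * 100
Efficiency% = (60 / 69) * 100
Efficiency% = 0.869565 * 100 = 86.9565% ≈ 87.0%

87.0%


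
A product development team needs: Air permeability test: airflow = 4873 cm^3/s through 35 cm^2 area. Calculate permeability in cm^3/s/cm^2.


Formula: Air Permeability = Airflow / Test Area
AP = 4873 cm^3/s / 35 cm^2
AP = 139.2 cm^3/s/cm^2

139.2 cm^3/s/cm^2


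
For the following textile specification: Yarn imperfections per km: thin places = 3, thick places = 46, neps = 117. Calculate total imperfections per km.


Formula: Total = thin places + thick places + neps
Total = 3 + 46 + 117
Total = 166 imperfections/km

166 imperfections/km


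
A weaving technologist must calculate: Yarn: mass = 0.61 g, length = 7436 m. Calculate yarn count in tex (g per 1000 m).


Formula: Tex = (mass_g / length_m) * 1000
Substituting: Tex = (0.61 / 7436) * 1000
Intermediate: 0.61 / 7436 = 0.00008203 g/m
Tex = 0.00008203 * 1000 = 0.08 tex

0.08 tex


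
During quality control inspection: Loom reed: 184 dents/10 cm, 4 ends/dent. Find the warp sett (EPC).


Formula: EPC = (dents per 10 cm * ends per dent) / 10
Step 1: Total ends per 10 cm = 184 * 4 = 736
Step 2: EPC = 736 / 10 = 73.6 ends/cm

73.6 ends/cm


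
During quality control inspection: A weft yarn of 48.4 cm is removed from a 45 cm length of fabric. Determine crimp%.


Formula: Crimp% = ((L_yarn - L_fabric) / L_fabric) * 100
Step 1: Extension = 48.4 - 45 = 3.4 cm
Step 2: Crimp% = (3.4 / 45) * 100
Step 3: Crimp% = 0.075556 * 100 = 7.5556% ≈ 7.6%

7.6%


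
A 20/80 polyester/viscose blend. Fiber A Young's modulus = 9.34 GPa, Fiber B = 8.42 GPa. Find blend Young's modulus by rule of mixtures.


Formula: Blend property = (fraction_A * property_A) + (fraction_B * property_B)
Step 1: Contribution A = 20/100 * 9.34 GPa = 1.868 GPa
Step 2: Contribution B = 80/100 * 8.42 GPa = 6.736 GPa
Step 3: Blend Young's modulus = 1.868 + 6.736 = 8.604 GPa

8.604 GPa


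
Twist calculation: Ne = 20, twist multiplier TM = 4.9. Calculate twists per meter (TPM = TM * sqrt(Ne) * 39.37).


Formula: TPM = TM * sqrt(Ne) * 39.37
Step 1: sqrt(Ne) = sqrt(20) = 4.4721
Step 2: TM * sqrt(Ne) = 4.9 * 4.4721 = 21.9133
Step 3: TPM = 21.9133 * 39.37 = 863 twists/m

863 twists/m


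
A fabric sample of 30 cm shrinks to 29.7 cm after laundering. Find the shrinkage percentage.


Formula: Shrinkage% = ((L_before - L_after) / L_before) * 100
Step 1: Shrinkage = 30 - 29.7 = 0.3 cm
Step 2: Shrinkage% = (0.3 / 30) * 100
Step 3: Shrinkage% = 0.01 * 100 = 1.0%

1.0%


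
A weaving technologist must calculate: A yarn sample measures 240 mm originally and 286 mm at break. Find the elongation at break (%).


Formula: Elongation (%) = ((L_break - L0) / L0) * 100
Step 1: Extension = 286 - 240 = 46 mm
Step 2: Elongation = (46 / 240) * 100
Step 3: Elongation = 0.191667 * 100 = 19.1667% ≈ 19.2%

19.2%


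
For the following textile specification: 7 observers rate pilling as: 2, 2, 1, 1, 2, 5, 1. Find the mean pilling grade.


Formula: Mean = sum / count
Sum = 2 + 2 + 1 + 1 + 2 + 5 + 1 = 14
Mean = 14 / 7 = 2.0

2.0


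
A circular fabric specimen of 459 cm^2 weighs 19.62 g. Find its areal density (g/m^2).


Formula: GSM = mass_g / area_m2
Step 1: Convert area: 459 cm^2 = 459 / 10000 = 0.0459 m^2
Step 2: GSM = 19.62 g / 0.0459 m^2 = 427.5 g/m^2

427.5 g/m^2


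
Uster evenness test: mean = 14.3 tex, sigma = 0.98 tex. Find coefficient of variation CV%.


Formula: CV% = (standard deviation / mean) * 100
Step 1: Ratio = 0.98 / 14.3 = 0.068531
Step 2: CV% = 0.068531 * 100 = 6.8531% ≈ 6.9%

6.9%


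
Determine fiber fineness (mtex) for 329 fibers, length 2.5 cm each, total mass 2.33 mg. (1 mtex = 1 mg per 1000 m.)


Formula: fineness (mtex) = mass (mg) / total length (km) = (mass_mg / total_length_m) * 1000
Step 1: Convert fiber length: 2.5 cm = 0.025 m
Step 2: Total fiber length = 329 * 0.025 = 8.225 m
Step 3: Linear density = 2.33 mg / 8.225 m = 0.2833 mg/m
Step 4: fineness = 0.2833 * 1000 = 283.3 mtex

283.3 mtex


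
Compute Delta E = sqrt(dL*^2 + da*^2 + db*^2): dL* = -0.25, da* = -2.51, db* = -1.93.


Formula: Delta E = sqrt(dL*^2 + da*^2 + db*^2)
Step 1: dL*^2 = (-0.25)^2 = 0.0625
Step 2: da*^2 = (-2.51)^2 = 6.3001
Step 3: db*^2 = (-1.93)^2 = 3.7249
Step 4: Sum = 0.0625 + 6.3001 + 3.7249 = 10.0875
Step 5: Delta E = sqrt(10.0875) = 3.18

3.18 Delta E


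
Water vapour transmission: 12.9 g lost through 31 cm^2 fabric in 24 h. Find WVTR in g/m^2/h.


Formula: WVTR = mass_loss / (area * time)
Step 1: Convert area: 31 cm^2 = 0.0031 m^2
Step 2: WVTR = 12.9 g / (0.0031 m^2 * 24 h)
Step 3: WVTR = 12.9 / 0.0744 = 173.4 g/m^2/h

173.4 g/m^2/h


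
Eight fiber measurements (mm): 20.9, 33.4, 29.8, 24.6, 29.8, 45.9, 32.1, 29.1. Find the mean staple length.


Formula: Mean = sum of lengths / count
Sum = 20.9 + 33.4 + 29.8 + 24.6 + 29.8 + 45.9 + 32.1 + 29.1
Sum = 245.6 mm
Mean = 245.6 / 8 = 30.70 mm

30.70 mm


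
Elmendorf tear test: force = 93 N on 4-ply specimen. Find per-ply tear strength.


Formula: Per-ply strength = Total force / Number of plies
Per-ply = 93 N / 4
Per-ply = 23.25 N

23.25 N


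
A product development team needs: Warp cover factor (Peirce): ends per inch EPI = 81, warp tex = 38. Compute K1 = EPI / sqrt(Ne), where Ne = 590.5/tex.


Formula: K1 = EPI / sqrt(Ne), with Ne = 590.5 / tex_warp
Step 1: Ne = 590.5 / 38 = 15.539
Step 2: sqrt(Ne) = sqrt(15.539) = 3.942
Step 3: K1 = 81 / 3.942 = 20.5

20.5


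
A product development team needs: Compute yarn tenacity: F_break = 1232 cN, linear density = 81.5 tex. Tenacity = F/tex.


Formula: Tenacity = Breaking force / Linear density
Tenacity = 1232 cN / 81.5 tex
Tenacity = 15.12 cN/tex

15.12 cN/tex


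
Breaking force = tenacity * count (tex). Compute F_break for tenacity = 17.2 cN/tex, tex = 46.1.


Formula: Breaking force = Tenacity * Linear density
F = 17.2 cN/tex * 46.1 tex
F = 792.92 cN

792.92 cN


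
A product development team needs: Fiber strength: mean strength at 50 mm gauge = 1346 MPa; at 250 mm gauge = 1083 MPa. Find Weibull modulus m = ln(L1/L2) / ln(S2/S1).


Formula: m = ln(L1/L2) / ln(S2/S1)
Step 1: ln(L1/L2) = ln(50/250) = -1.60944
Step 2: S2/S1 = 1083/1346 = 0.80461
Step 3: ln(S2/S1) = ln(0.80461) = -0.21740
Step 4: m = -1.60944 / -0.21740 = 7.40

7.40 (Weibull m)


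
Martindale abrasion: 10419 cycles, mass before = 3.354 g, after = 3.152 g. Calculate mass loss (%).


Formula: Mass loss% = ((m_before - m_after) / m_before) * 100
Step 1: Mass loss = 3.354 - 3.152 = 0.202 g
Step 2: Ratio = 0.202 / 3.354 = 0.0602266
Step 3: Mass loss% = 0.0602266 * 100 = 6.02266% ≈ 6.02%

6.02%


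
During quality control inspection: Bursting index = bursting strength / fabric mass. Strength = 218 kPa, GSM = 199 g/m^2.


Formula: Bursting Index = Bursting Strength / Fabric GSM
BI = 218 kPa / 199 g/m^2
BI = 1.095 kPa/(g/m^2)

1.095 kPa/(g/m^2)


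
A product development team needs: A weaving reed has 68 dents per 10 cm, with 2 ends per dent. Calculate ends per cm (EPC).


Formula: EPC = (dents per 10 cm * ends per dent) / 10
Step 1: Total ends per 10 cm = 68 * 2 = 136
Step 2: EPC = 136 / 10 = 13.6 ends/cm

13.6 ends/cm


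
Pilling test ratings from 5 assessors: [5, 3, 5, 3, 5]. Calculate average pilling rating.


Formula: Mean = sum / count
Sum = 5 + 3 + 5 + 3 + 5 = 21
Mean = 21 / 5 = 4.2

4.2


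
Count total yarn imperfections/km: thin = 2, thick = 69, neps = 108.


Formula: Total = thin places + thick places + neps
Total = 2 + 69 + 108
Total = 179 imperfections/km

179 imperfections/km


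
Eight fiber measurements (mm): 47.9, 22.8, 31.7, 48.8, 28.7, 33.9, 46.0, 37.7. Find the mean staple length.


Formula: Mean = sum of lengths / count
Sum = 47.9 + 22.8 + 31.7 + 48.8 + 28.7 + 33.9 + 46.0 + 37.7
Sum = 297.5 mm
Mean = 297.5 / 8 = 37.19 mm

37.19 mm


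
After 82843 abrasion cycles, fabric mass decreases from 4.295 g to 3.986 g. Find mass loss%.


Formula: Mass loss% = ((m_before - m_after) / m_before) * 100
Step 1: Mass loss = 4.295 - 3.986 = 0.309 g
Step 2: Ratio = 0.309 / 4.295 = 0.0719441
Step 3: Mass loss% = 0.0719441 * 100 = 7.19441% ≈ 7.19%

7.19%


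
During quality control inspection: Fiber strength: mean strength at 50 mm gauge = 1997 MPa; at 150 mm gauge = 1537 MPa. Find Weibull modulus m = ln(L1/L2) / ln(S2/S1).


Formula: m = ln(L1/L2) / ln(S2/S1)
Step 1: ln(L1/L2) = ln(50/150) = -1.09861
Step 2: S2/S1 = 1537/1997 = 0.76965
Step 3: ln(S2/S1) = ln(0.76965) = -0.26182
Step 4: m = -1.09861 / -0.26182 = 4.20

4.20 (Weibull m)


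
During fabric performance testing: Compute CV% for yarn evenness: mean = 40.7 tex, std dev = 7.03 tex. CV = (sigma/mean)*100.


Formula: CV% = (standard deviation / mean) * 100
Step 1: Ratio = 7.03 / 40.7 = 0.172727
Step 2: CV% = 0.172727 * 100 = 17.2727% ≈ 17.3%

17.3%


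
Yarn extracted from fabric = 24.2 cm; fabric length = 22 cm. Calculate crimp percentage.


Formula: Crimp% = ((L_yarn - L_fabric) / L_fabric) * 100
Step 1: Extension = 24.2 - 22 = 2.2 cm
Step 2: Crimp% = (2.2 / 22) * 100
Step 3: Crimp% = 0.1 * 100 = 10.0%

10.0%


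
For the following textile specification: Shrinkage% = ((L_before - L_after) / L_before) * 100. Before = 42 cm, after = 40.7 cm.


Formula: Shrinkage% = ((L_before - L_after) / L_before) * 100
Step 1: Shrinkage = 42 - 40.7 = 1.3 cm
Step 2: Shrinkage% = (1.3 / 42) * 100
Step 3: Shrinkage% = 0.030952 * 100 = 3.0952% ≈ 3.1%

3.1%


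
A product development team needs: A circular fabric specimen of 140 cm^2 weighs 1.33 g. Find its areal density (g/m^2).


Formula: GSM = mass_g / area_m2
Step 1: Convert area: 140 cm^2 = 140 / 10000 = 0.014 m^2
Step 2: GSM = 1.33 g / 0.014 m^2 = 95.0 g/m^2

95.0 g/m^2


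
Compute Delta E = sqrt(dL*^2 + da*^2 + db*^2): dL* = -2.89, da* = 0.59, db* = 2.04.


Formula: Delta E = sqrt(dL*^2 + da*^2 + db*^2)
Step 1: dL*^2 = (-2.89)^2 = 8.3521
Step 2: da*^2 = 0.59^2 = 0.3481
Step 3: db*^2 = 2.04^2 = 4.1616
Step 4: Sum = 8.3521 + 0.3481 + 4.1616 = 12.8618
Step 5: Delta E = sqrt(12.8618) = 3.59

3.59 Delta E


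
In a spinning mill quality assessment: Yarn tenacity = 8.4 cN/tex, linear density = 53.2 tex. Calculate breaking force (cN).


Formula: Breaking force = Tenacity * Linear density
F = 8.4 cN/tex * 53.2 tex
F = 446.88 cN

446.88 cN


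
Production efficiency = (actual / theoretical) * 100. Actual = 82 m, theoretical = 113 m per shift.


Formula: Efficiency% = (Actual output / Theoretical output) * 100
Efficiency% = (82 / 113) * 100
Efficiency% = 0.725664 * 100 = 72.5664% ≈ 72.6%

72.6%


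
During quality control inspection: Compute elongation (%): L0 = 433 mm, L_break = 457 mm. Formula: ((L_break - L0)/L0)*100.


Formula: Elongation (%) = ((L_break - L0) / L0) * 100
Step 1: Extension = 457 - 433 = 24 mm
Step 2: Elongation = (24 / 433) * 100
Step 3: Elongation = 0.055427 * 100 = 5.5427% ≈ 5.5%

5.5%


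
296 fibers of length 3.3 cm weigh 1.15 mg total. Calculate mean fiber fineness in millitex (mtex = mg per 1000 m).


Formula: fineness (mtex) = mass (mg) / total length (km) = (mass_mg / total_length_m) * 1000
Step 1: Convert fiber length: 3.3 cm = 0.033 m
Step 2: Total fiber length = 296 * 0.033 = 9.768 m
Step 3: Linear density = 1.15 mg / 9.768 m = 0.1177 mg/m
Step 4: fineness = 0.1177 * 1000 = 117.7 mtex

117.7 mtex


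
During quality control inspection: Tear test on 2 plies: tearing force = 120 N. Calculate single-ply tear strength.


Formula: Per-ply strength = Total force / Number of plies
Per-ply = 120 N / 2
Per-ply = 60 N

60 N


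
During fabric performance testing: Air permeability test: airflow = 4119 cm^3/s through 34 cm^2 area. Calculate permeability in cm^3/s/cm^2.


Formula: Air Permeability = Airflow / Test Area
AP = 4119 cm^3/s / 34 cm^2
AP = 121.1 cm^3/s/cm^2

121.1 cm^3/s/cm^2


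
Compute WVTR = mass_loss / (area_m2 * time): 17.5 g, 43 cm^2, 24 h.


Formula: WVTR = mass_loss / (area * time)
Step 1: Convert area: 43 cm^2 = 0.0043 m^2
Step 2: WVTR = 17.5 g / (0.0043 m^2 * 24 h)
Step 3: WVTR = 17.5 / 0.1032 = 169.6 g/m^2/h

169.6 g/m^2/h


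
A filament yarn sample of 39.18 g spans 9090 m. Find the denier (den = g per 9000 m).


Formula: den = (mass_g / length_m) * 9000
Substituting: den = (39.18 / 9090) * 9000
Intermediate: 39.18 / 9090 = 0.00431023 g/m
den = 0.00431023 * 9000 = 38.8 denier

38.8 denier


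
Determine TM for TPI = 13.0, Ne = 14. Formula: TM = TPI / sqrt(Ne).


Formula: TM = TPI / sqrt(Ne)
Step 1: sqrt(Ne) = sqrt(14) = 3.7417
Step 2: TM = 13.0 / 3.7417 = 3.47

3.47 TM


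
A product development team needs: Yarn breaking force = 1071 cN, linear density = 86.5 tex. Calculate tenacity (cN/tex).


Formula: Tenacity = Breaking force / Linear density
Tenacity = 1071 cN / 86.5 tex
Tenacity = 12.38 cN/tex

12.38 cN/tex


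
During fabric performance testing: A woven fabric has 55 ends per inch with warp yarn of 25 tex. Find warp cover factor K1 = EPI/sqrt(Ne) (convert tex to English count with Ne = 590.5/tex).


Formula: K1 = EPI / sqrt(Ne), with Ne = 590.5 / tex_warp
Step 1: Ne = 590.5 / 25 = 23.62
Step 2: sqrt(Ne) = sqrt(23.62) = 4.86
Step 3: K1 = 55 / 4.86 = 11.3

11.3


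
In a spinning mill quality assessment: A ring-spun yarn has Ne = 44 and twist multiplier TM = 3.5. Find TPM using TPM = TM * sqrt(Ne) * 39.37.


Formula: TPM = TM * sqrt(Ne) * 39.37
Step 1: sqrt(Ne) = sqrt(44) = 6.6332
Step 2: TM * sqrt(Ne) = 3.5 * 6.6332 = 23.2162
Step 3: TPM = 23.2162 * 39.37 = 914 twists/m

914 twists/m


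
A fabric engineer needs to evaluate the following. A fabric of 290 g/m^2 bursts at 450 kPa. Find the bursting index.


Formula: Bursting Index = Bursting Strength / Fabric GSM
BI = 450 kPa / 290 g/m^2
BI = 1.552 kPa/(g/m^2)

1.552 kPa/(g/m^2)


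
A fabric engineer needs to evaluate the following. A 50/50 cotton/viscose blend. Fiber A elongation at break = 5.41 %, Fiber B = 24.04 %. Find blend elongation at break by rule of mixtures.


Formula: Blend property = (fraction_A * property_A) + (fraction_B * property_B)
Step 1: Contribution A = 50/100 * 5.41 % = 2.705 %
Step 2: Contribution B = 50/100 * 24.04 % = 12.02 %
Step 3: Blend elongation at break = 2.705 + 12.02 = 14.725 %

14.725 %


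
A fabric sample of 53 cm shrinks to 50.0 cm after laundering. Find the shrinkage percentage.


Formula: Shrinkage% = ((L_before - L_after) / L_before) * 100
Step 1: Shrinkage = 53 - 50.0 = 3.0 cm
Step 2: Shrinkage% = (3.0 / 53) * 100
Step 3: Shrinkage% = 0.056604 * 100 = 5.6604% ≈ 5.7%

5.7%


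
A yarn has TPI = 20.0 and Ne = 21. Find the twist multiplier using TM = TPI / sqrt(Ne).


Formula: TM = TPI / sqrt(Ne)
Step 1: sqrt(Ne) = sqrt(21) = 4.5826
Step 2: TM = 20.0 / 4.5826 = 4.36

4.36 TM


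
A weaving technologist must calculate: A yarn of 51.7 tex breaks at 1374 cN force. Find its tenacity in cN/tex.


Formula: Tenacity = Breaking force / Linear density
Tenacity = 1374 cN / 51.7 tex
Tenacity = 26.58 cN/tex

26.58 cN/tex


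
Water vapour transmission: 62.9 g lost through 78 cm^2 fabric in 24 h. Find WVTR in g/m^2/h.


Formula: WVTR = mass_loss / (area * time)
Step 1: Convert area: 78 cm^2 = 0.0078 m^2
Step 2: WVTR = 62.9 g / (0.0078 m^2 * 24 h)
Step 3: WVTR = 62.9 / 0.1872 = 336.0 g/m^2/h

336.0 g/m^2/h


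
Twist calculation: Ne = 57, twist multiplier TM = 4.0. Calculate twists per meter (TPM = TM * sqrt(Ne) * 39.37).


Formula: TPM = TM * sqrt(Ne) * 39.37
Step 1: sqrt(Ne) = sqrt(57) = 7.5498
Step 2: TM * sqrt(Ne) = 4.0 * 7.5498 = 30.1992
Step 3: TPM = 30.1992 * 39.37 = 1189 twists/m

1189 twists/m


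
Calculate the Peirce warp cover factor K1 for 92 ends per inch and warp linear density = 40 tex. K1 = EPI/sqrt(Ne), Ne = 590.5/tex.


Formula: K1 = EPI / sqrt(Ne), with Ne = 590.5 / tex_warp
Step 1: Ne = 590.5 / 40 = 14.763
Step 2: sqrt(Ne) = sqrt(14.763) = 3.8423
Step 3: K1 = 92 / 3.8423 = 23.9

23.9


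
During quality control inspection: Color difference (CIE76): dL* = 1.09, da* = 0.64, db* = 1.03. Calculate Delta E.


Formula: Delta E = sqrt(dL*^2 + da*^2 + db*^2)
Step 1: dL*^2 = 1.09^2 = 1.1881
Step 2: da*^2 = 0.64^2 = 0.4096
Step 3: db*^2 = 1.03^2 = 1.0609
Step 4: Sum = 1.1881 + 0.4096 + 1.0609 = 2.6586
Step 5: Delta E = sqrt(2.6586) = 1.63

1.63 Delta E


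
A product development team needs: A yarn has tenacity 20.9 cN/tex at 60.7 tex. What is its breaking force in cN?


Formula: Breaking force = Tenacity * Linear density
F = 20.9 cN/tex * 60.7 tex
F = 1268.63 cN

1268.63 cN


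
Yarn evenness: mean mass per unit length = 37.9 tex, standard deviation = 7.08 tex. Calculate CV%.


Formula: CV% = (standard deviation / mean) * 100
Step 1: Ratio = 7.08 / 37.9 = 0.186807
Step 2: CV% = 0.186807 * 100 = 18.6807% ≈ 18.7%

18.7%


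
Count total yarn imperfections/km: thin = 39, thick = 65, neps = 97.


Formula: Total = thin places + thick places + neps
Total = 39 + 65 + 97
Total = 201 imperfections/km

201 imperfections/km


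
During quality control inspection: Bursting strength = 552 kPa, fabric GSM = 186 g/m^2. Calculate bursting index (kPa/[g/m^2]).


Formula: Bursting Index = Bursting Strength / Fabric GSM
BI = 552 kPa / 186 g/m^2
BI = 2.968 kPa/(g/m^2)

2.968 kPa/(g/m^2)


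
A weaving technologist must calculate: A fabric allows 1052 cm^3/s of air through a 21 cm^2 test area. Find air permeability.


Formula: Air Permeability = Airflow / Test Area
AP = 1052 cm^3/s / 21 cm^2
AP = 50.1 cm^3/s/cm^2

50.1 cm^3/s/cm^2


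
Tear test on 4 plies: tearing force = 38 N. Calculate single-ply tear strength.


Formula: Per-ply strength = Total force / Number of plies
Per-ply = 38 N / 4
Per-ply = 9.5 N

9.5 N


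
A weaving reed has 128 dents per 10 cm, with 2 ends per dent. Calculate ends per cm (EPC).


Formula: EPC = (dents per 10 cm * ends per dent) / 10
Step 1: Total ends per 10 cm = 128 * 2 = 256
Step 2: EPC = 256 / 10 = 25.6 ends/cm

25.6 ends/cm


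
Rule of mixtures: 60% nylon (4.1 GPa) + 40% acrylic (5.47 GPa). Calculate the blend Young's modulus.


Formula: Blend property = (fraction_A * property_A) + (fraction_B * property_B)
Step 1: Contribution A = 60/100 * 4.1 GPa = 2.46 GPa
Step 2: Contribution B = 40/100 * 5.47 GPa = 2.188 GPa
Step 3: Blend Young's modulus = 2.46 + 2.188 = 4.648 GPa

4.648 GPa


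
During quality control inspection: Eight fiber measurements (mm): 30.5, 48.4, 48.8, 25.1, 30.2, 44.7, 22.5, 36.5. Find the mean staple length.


Formula: Mean = sum of lengths / count
Sum = 30.5 + 48.4 + 48.8 + 25.1 + 30.2 + 44.7 + 22.5 + 36.5
Sum = 286.7 mm
Mean = 286.7 / 8 = 35.84 mm

35.84 mm


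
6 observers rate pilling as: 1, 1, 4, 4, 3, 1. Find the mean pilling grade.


Formula: Mean = sum / count
Sum = 1 + 1 + 4 + 4 + 3 + 1 = 14
Mean = 14 / 6 = 2.3

2.3


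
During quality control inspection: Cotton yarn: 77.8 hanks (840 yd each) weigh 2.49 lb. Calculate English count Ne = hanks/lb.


Formula: Ne = hanks / mass_lb
Substituting: Ne = 77.8 / 2.49
Ne = 31.2

31.2 Ne


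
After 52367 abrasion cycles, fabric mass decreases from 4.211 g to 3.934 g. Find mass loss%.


Formula: Mass loss% = ((m_before - m_after) / m_before) * 100
Step 1: Mass loss = 4.211 - 3.934 = 0.277 g
Step 2: Ratio = 0.277 / 4.211 = 0.0657801
Step 3: Mass loss% = 0.0657801 * 100 = 6.57801% ≈ 6.58%

6.58%


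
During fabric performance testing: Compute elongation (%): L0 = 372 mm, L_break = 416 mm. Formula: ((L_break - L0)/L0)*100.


Formula: Elongation (%) = ((L_break - L0) / L0) * 100
Step 1: Extension = 416 - 372 = 44 mm
Step 2: Elongation = (44 / 372) * 100
Step 3: Elongation = 0.11828 * 100 = 11.828% ≈ 11.8%

11.8%


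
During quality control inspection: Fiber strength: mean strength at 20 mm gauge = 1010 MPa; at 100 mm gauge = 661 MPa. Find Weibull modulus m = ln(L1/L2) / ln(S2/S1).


Formula: m = ln(L1/L2) / ln(S2/S1)
Step 1: ln(L1/L2) = ln(20/100) = -1.60944
Step 2: S2/S1 = 661/1010 = 0.65446
Step 3: ln(S2/S1) = ln(0.65446) = -0.42394
Step 4: m = -1.60944 / -0.42394 = 3.80

3.80 (Weibull m)


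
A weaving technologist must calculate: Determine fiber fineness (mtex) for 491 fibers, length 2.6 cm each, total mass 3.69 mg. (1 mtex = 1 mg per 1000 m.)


Formula: fineness (mtex) = mass (mg) / total length (km) = (mass_mg / total_length_m) * 1000
Step 1: Convert fiber length: 2.6 cm = 0.026 m
Step 2: Total fiber length = 491 * 0.026 = 12.766 m
Step 3: Linear density = 3.69 mg / 12.766 m = 0.2890 mg/m
Step 4: fineness = 0.2890 * 1000 = 289.0 mtex

289.0 mtex


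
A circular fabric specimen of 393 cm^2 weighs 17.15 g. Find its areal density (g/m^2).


Formula: GSM = mass_g / area_m2
Step 1: Convert area: 393 cm^2 = 393 / 10000 = 0.0393 m^2
Step 2: GSM = 17.15 g / 0.0393 m^2 = 436.4 g/m^2

436.4 g/m^2


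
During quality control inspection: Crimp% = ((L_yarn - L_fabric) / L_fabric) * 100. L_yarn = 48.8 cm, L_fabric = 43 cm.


Formula: Crimp% = ((L_yarn - L_fabric) / L_fabric) * 100
Step 1: Extension = 48.8 - 43 = 5.8 cm
Step 2: Crimp% = (5.8 / 43) * 100
Step 3: Crimp% = 0.134884 * 100 = 13.4884% ≈ 13.5%

13.5%


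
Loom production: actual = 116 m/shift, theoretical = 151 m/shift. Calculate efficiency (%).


Formula: Efficiency% = (Actual output / Theoretical output) * 100
Efficiency% = (116 / 151) * 100
Efficiency% = 0.768212 * 100 = 76.8212% ≈ 76.8%

76.8%


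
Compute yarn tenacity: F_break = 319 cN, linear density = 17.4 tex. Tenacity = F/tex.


Formula: Tenacity = Breaking force / Linear density
Tenacity = 319 cN / 17.4 tex
Tenacity = 18.33 cN/tex

18.33 cN/tex


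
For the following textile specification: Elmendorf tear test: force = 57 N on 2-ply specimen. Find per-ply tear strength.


Formula: Per-ply strength = Total force / Number of plies
Per-ply = 57 N / 2
Per-ply = 28.5 N

28.5 N


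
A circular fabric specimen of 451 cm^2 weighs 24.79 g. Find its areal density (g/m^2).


Formula: GSM = mass_g / area_m2
Step 1: Convert area: 451 cm^2 = 451 / 10000 = 0.0451 m^2
Step 2: GSM = 24.79 g / 0.0451 m^2 = 549.7 g/m^2

549.7 g/m^2


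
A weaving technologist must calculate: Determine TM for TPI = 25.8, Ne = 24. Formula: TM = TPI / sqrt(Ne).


Formula: TM = TPI / sqrt(Ne)
Step 1: sqrt(Ne) = sqrt(24) = 4.899
Step 2: TM = 25.8 / 4.899 = 5.27

5.27 TM


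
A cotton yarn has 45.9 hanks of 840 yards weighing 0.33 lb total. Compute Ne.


Formula: Ne = hanks / mass_lb
Substituting: Ne = 45.9 / 0.33
Ne = 139.1

139.1 Ne


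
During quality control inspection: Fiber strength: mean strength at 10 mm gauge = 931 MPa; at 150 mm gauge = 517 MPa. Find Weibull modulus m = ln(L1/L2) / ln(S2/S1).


Formula: m = ln(L1/L2) / ln(S2/S1)
Step 1: ln(L1/L2) = ln(10/150) = -2.70805
Step 2: S2/S1 = 517/931 = 0.55532
Step 3: ln(S2/S1) = ln(0.55532) = -0.58821
Step 4: m = -2.70805 / -0.58821 = 4.60

4.60 (Weibull m)


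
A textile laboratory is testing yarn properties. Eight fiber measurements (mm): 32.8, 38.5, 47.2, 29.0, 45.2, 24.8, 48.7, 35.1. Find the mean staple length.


Formula: Mean = sum of lengths / count
Sum = 32.8 + 38.5 + 47.2 + 29.0 + 45.2 + 24.8 + 48.7 + 35.1
Sum = 301.3 mm
Mean = 301.3 / 8 = 37.66 mm

37.66 mm


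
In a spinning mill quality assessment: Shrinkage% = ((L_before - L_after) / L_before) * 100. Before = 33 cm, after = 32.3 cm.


Formula: Shrinkage% = ((L_before - L_after) / L_before) * 100
Step 1: Shrinkage = 33 - 32.3 = 0.7 cm
Step 2: Shrinkage% = (0.7 / 33) * 100
Step 3: Shrinkage% = 0.021212 * 100 = 2.1212% ≈ 2.1%

2.1%


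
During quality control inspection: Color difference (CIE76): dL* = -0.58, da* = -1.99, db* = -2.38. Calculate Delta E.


Formula: Delta E = sqrt(dL*^2 + da*^2 + db*^2)
Step 1: dL*^2 = (-0.58)^2 = 0.3364
Step 2: da*^2 = (-1.99)^2 = 3.9601
Step 3: db*^2 = (-2.38)^2 = 5.6644
Step 4: Sum = 0.3364 + 3.9601 + 5.6644 = 9.9609
Step 5: Delta E = sqrt(9.9609) = 3.16

3.16 Delta E


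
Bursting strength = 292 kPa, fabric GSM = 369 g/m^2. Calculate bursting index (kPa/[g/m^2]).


Formula: Bursting Index = Bursting Strength / Fabric GSM
BI = 292 kPa / 369 g/m^2
BI = 0.791 kPa/(g/m^2)

0.791 kPa/(g/m^2)


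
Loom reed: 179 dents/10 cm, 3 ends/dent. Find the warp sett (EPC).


Formula: EPC = (dents per 10 cm * ends per dent) / 10
Step 1: Total ends per 10 cm = 179 * 3 = 537
Step 2: EPC = 537 / 10 = 53.7 ends/cm

53.7 ends/cm


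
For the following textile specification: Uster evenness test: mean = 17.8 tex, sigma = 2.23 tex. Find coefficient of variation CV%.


Formula: CV% = (standard deviation / mean) * 100
Step 1: Ratio = 2.23 / 17.8 = 0.125281
Step 2: CV% = 0.125281 * 100 = 12.5281% ≈ 12.5%

12.5%


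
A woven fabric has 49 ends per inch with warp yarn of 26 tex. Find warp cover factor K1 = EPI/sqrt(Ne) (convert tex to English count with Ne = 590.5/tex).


Formula: K1 = EPI / sqrt(Ne), with Ne = 590.5 / tex_warp
Step 1: Ne = 590.5 / 26 = 22.712
Step 2: sqrt(Ne) = sqrt(22.712) = 4.7657
Step 3: K1 = 49 / 4.7657 = 10.3

10.3


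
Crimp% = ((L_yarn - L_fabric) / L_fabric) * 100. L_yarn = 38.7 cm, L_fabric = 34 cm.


Formula: Crimp% = ((L_yarn - L_fabric) / L_fabric) * 100
Step 1: Extension = 38.7 - 34 = 4.7 cm
Step 2: Crimp% = (4.7 / 34) * 100
Step 3: Crimp% = 0.138235 * 100 = 13.8235% ≈ 13.8%

13.8%


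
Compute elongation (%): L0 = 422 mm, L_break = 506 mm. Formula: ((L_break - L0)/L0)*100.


Formula: Elongation (%) = ((L_break - L0) / L0) * 100
Step 1: Extension = 506 - 422 = 84 mm
Step 2: Elongation = (84 / 422) * 100
Step 3: Elongation = 0.199052 * 100 = 19.9052% ≈ 19.9%

19.9%


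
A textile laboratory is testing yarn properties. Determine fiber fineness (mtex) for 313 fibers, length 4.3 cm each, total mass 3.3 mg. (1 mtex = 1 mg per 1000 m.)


Formula: fineness (mtex) = mass (mg) / total length (km) = (mass_mg / total_length_m) * 1000
Step 1: Convert fiber length: 4.3 cm = 0.043 m
Step 2: Total fiber length = 313 * 0.043 = 13.459 m
Step 3: Linear density = 3.3 mg / 13.459 m = 0.2452 mg/m
Step 4: fineness = 0.2452 * 1000 = 245.2 mtex

245.2 mtex


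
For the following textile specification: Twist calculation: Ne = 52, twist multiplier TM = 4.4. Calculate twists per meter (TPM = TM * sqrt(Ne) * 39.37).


Formula: TPM = TM * sqrt(Ne) * 39.37
Step 1: sqrt(Ne) = sqrt(52) = 7.2111
Step 2: TM * sqrt(Ne) = 4.4 * 7.2111 = 31.7288
Step 3: TPM = 31.7288 * 39.37 = 1249 twists/m

1249 twists/m


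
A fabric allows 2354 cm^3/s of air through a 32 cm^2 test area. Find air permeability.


Formula: Air Permeability = Airflow / Test Area
AP = 2354 cm^3/s / 32 cm^2
AP = 73.6 cm^3/s/cm^2

73.6 cm^3/s/cm^2


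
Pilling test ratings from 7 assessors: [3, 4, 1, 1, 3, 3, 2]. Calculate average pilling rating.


Formula: Mean = sum / count
Sum = 3 + 4 + 1 + 1 + 3 + 3 + 2 = 17
Mean = 17 / 7 = 2.4

2.4


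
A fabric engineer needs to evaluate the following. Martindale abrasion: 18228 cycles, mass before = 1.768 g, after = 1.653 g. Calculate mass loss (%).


Formula: Mass loss% = ((m_before - m_after) / m_before) * 100
Step 1: Mass loss = 1.768 - 1.653 = 0.115 g
Step 2: Ratio = 0.115 / 1.768 = 0.0650452
Step 3: Mass loss% = 0.0650452 * 100 = 6.50452% ≈ 6.50%

6.50%


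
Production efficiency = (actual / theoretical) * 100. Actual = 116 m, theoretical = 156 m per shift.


Formula: Efficiency% = (Actual output / Theoretical output) * 100
Efficiency% = (116 / 156) * 100
Efficiency% = 0.74359 * 100 = 74.359% ≈ 74.4%

74.4%


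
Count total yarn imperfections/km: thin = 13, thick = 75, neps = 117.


Formula: Total = thin places + thick places + neps
Total = 13 + 75 + 117
Total = 205 imperfections/km

205 imperfections/km


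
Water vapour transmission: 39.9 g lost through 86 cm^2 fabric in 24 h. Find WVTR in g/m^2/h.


Formula: WVTR = mass_loss / (area * time)
Step 1: Convert area: 86 cm^2 = 0.0086 m^2
Step 2: WVTR = 39.9 g / (0.0086 m^2 * 24 h)
Step 3: WVTR = 39.9 / 0.2064 = 193.3 g/m^2/h

193.3 g/m^2/h


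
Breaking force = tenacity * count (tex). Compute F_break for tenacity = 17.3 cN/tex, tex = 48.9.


Formula: Breaking force = Tenacity * Linear density
F = 17.3 cN/tex * 48.9 tex
F = 845.97 cN

845.97 cN


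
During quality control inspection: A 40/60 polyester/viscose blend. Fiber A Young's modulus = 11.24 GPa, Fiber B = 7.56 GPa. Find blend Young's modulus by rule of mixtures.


Formula: Blend property = (fraction_A * property_A) + (fraction_B * property_B)
Step 1: Contribution A = 40/100 * 11.24 GPa = 4.496 GPa
Step 2: Contribution B = 60/100 * 7.56 GPa = 4.536 GPa
Step 3: Blend Young's modulus = 4.496 + 4.536 = 9.032 GPa

9.032 GPa


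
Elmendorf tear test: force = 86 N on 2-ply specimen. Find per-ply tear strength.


Formula: Per-ply strength = Total force / Number of plies
Per-ply = 86 N / 2
Per-ply = 43 N

43 N


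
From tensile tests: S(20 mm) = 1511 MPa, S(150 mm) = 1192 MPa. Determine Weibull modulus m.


Formula: m = ln(L1/L2) / ln(S2/S1)
Step 1: ln(L1/L2) = ln(20/150) = -2.01490
Step 2: S2/S1 = 1192/1511 = 0.78888
Step 3: ln(S2/S1) = ln(0.78888) = -0.23714
Step 4: m = -2.01490 / -0.23714 = 8.50

8.50 (Weibull m)


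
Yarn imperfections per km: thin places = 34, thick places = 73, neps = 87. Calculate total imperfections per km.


Formula: Total = thin places + thick places + neps
Total = 34 + 73 + 87
Total = 194 imperfections/km

194 imperfections/km


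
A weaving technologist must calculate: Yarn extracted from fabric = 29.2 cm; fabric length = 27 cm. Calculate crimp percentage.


Formula: Crimp% = ((L_yarn - L_fabric) / L_fabric) * 100
Step 1: Extension = 29.2 - 27 = 2.2 cm
Step 2: Crimp% = (2.2 / 27) * 100
Step 3: Crimp% = 0.081481 * 100 = 8.1481% ≈ 8.1%

8.1%


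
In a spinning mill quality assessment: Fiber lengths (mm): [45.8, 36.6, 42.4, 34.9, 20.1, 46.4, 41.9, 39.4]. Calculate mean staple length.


Formula: Mean = sum of lengths / count
Sum = 45.8 + 36.6 + 42.4 + 34.9 + 20.1 + 46.4 + 41.9 + 39.4
Sum = 307.5 mm
Mean = 307.5 / 8 = 38.44 mm

38.44 mm


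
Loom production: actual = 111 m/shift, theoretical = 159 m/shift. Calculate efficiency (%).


Formula: Efficiency% = (Actual output / Theoretical output) * 100
Efficiency% = (111 / 159) * 100
Efficiency% = 0.698113 * 100 = 69.8113% ≈ 69.8%

69.8%


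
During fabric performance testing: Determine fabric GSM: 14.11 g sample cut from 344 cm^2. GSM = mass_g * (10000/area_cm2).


Formula: GSM = mass_g / area_m2
Step 1: Convert area: 344 cm^2 = 344 / 10000 = 0.0344 m^2
Step 2: GSM = 14.11 g / 0.0344 m^2 = 410.2 g/m^2

410.2 g/m^2


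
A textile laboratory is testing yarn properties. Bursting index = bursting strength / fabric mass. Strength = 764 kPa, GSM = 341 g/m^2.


Formula: Bursting Index = Bursting Strength / Fabric GSM
BI = 764 kPa / 341 g/m^2
BI = 2.240 kPa/(g/m^2)

2.240 kPa/(g/m^2)


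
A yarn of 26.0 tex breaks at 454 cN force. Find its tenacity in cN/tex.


Formula: Tenacity = Breaking force / Linear density
Tenacity = 454 cN / 26.0 tex
Tenacity = 17.46 cN/tex

17.46 cN/tex


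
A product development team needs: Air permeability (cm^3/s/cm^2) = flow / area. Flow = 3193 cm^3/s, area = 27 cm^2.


Formula: Air Permeability = Airflow / Test Area
AP = 3193 cm^3/s / 27 cm^2
AP = 118.3 cm^3/s/cm^2

118.3 cm^3/s/cm^2


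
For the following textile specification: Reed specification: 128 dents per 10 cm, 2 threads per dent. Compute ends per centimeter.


Formula: EPC = (dents per 10 cm * ends per dent) / 10
Step 1: Total ends per 10 cm = 128 * 2 = 256
Step 2: EPC = 256 / 10 = 25.6 ends/cm

25.6 ends/cm


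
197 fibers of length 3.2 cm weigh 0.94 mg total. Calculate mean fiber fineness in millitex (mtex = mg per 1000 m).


Formula: fineness (mtex) = mass (mg) / total length (km) = (mass_mg / total_length_m) * 1000
Step 1: Convert fiber length: 3.2 cm = 0.032 m
Step 2: Total fiber length = 197 * 0.032 = 6.304 m
Step 3: Linear density = 0.94 mg / 6.304 m = 0.1491 mg/m
Step 4: fineness = 0.1491 * 1000 = 149.1 mtex

149.1 mtex


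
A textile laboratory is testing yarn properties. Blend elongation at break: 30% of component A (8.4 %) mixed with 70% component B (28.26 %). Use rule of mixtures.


Formula: Blend property = (fraction_A * property_A) + (fraction_B * property_B)
Step 1: Contribution A = 30/100 * 8.4 % = 2.52 %
Step 2: Contribution B = 70/100 * 28.26 % = 19.782 %
Step 3: Blend elongation at break = 2.52 + 19.782 = 22.302 %

22.302 %
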